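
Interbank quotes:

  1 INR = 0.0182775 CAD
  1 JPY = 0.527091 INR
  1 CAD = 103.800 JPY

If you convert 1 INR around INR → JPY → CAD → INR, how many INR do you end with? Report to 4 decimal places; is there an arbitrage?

Around INR → JPY → CAD → INR: 1 ÷ 0.527091 ÷ 103.800 ÷ 0.0182775 = 1.000001
Product ≈ 1 (deviation 0.000%, within rounding noise).

1.0000 (no arbitrage)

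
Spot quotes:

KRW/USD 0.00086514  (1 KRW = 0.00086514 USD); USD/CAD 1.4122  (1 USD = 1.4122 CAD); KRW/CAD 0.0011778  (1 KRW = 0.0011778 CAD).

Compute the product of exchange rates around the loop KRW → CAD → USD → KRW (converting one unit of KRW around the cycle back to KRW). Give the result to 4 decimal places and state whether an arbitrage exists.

0.9640 (arbitrage exists)

Around KRW → CAD → USD → KRW: 1 × 0.0011778 ÷ 1.4122 ÷ 0.00086514 = 0.964026
Product < 1; profitable direction is KRW → USD → CAD → KRW.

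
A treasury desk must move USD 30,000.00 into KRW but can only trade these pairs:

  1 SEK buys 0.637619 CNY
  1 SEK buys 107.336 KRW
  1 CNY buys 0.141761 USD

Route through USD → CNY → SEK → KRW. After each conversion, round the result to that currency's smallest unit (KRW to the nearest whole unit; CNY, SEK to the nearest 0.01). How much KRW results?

USD 30,000.00 ÷ 0.141761 = CNY 211,623.79
CNY 211,623.79 ÷ 0.637619 = SEK 331,896.93
SEK 331,896.93 × 107.336 = KRW 35,624,489

KRW 35,624,489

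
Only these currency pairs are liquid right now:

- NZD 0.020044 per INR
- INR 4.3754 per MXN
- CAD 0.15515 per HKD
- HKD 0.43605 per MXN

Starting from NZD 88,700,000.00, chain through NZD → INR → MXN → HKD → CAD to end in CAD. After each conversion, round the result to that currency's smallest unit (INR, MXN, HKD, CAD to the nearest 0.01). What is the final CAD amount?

NZD 88,700,000.00 ÷ 0.020044 = INR 4,425,264,418.28
INR 4,425,264,418.28 ÷ 4.3754 = MXN 1,011,396,539.35
MXN 1,011,396,539.35 × 0.43605 = HKD 441,019,460.98
HKD 441,019,460.98 × 0.15515 = CAD 68,424,169.37

CAD 68,424,169.37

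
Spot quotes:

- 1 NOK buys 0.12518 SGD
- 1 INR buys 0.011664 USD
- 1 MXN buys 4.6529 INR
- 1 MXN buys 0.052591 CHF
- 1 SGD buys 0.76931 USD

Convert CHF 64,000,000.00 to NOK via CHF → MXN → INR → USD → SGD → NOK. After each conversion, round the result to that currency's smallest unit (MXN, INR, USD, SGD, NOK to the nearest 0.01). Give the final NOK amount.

CHF 64,000,000.00 ÷ 0.052591 = MXN 1,216,938,259.40
MXN 1,216,938,259.40 × 4.6529 = INR 5,662,292,027.16
INR 5,662,292,027.16 × 0.011664 = USD 66,044,974.20
USD 66,044,974.20 ÷ 0.76931 = SGD 85,849,623.95
SGD 85,849,623.95 ÷ 0.12518 = NOK 685,809,426.03

NOK 685,809,426.03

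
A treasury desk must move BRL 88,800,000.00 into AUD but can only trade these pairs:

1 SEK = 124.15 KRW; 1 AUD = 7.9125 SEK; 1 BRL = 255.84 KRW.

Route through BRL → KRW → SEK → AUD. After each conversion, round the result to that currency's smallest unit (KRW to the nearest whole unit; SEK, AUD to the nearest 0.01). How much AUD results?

AUD 23,127,088.66

BRL 88,800,000.00 × 255.84 = KRW 22,718,592,000
KRW 22,718,592,000 ÷ 124.15 = SEK 182,993,089.01
SEK 182,993,089.01 ÷ 7.9125 = AUD 23,127,088.66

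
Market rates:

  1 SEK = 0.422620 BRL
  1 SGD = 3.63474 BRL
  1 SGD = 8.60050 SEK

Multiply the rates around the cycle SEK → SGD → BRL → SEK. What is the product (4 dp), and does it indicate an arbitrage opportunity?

1.0000 (no arbitrage)

Around SEK → SGD → BRL → SEK: 1 ÷ 8.60050 × 3.63474 ÷ 0.422620 = 0.999999
Product ≈ 1 (deviation 0.000%, within rounding noise).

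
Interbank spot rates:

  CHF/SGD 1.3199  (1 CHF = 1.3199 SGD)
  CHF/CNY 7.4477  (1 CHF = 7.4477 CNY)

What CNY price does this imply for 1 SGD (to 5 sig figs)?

SGD/CNY = 5.6426

1 SGD ÷ 1.3199 = 0.757633 CHF
0.757633 CHF × 7.4477 = 5.64262 CNY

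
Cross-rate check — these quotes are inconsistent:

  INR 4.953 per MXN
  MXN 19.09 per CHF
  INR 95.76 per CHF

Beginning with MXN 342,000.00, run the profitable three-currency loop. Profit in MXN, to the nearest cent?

Profitable loop is MXN → CHF → INR → MXN:
MXN 342,000.00 ÷ 19.09 = CHF 17,915.14
CHF 17,915.14 × 95.76 = INR 1,715,553.69
INR 1,715,553.69 ÷ 4.953 = MXN 346,366.58
Profit = MXN 346,366.58 − MXN 342,000.00

Profit: MXN 4,366.58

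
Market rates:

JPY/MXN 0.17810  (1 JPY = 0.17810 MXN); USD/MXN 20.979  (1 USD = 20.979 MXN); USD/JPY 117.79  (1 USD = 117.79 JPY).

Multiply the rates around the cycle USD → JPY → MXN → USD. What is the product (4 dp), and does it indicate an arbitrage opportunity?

Around USD → JPY → MXN → USD: 1 × 117.79 × 0.17810 ÷ 20.979 = 0.999971
Product ≈ 1 (deviation 0.003%, within rounding noise).

1.0000 (no arbitrage)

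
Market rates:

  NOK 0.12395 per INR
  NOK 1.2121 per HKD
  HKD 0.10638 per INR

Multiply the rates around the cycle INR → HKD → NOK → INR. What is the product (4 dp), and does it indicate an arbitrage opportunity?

1.0403 (arbitrage exists)

Around INR → HKD → NOK → INR: 1 × 0.10638 × 1.2121 ÷ 0.12395 = 1.040284
Product > 1; profitable direction is INR → HKD → NOK → INR.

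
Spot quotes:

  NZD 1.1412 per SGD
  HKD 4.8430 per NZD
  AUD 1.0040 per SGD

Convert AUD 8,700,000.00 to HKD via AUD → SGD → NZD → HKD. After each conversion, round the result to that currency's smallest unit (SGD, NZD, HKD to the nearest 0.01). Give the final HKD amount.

AUD 8,700,000.00 ÷ 1.0040 = SGD 8,665,338.65
SGD 8,665,338.65 × 1.1412 = NZD 9,888,884.47
NZD 9,888,884.47 × 4.8430 = HKD 47,891,867.49

HKD 47,891,867.49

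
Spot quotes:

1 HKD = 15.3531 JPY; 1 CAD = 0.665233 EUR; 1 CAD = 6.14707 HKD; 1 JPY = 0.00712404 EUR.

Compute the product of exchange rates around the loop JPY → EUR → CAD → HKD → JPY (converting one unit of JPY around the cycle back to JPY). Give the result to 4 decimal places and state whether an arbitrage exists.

Around JPY → EUR → CAD → HKD → JPY: 1 × 0.00712404 ÷ 0.665233 × 6.14707 × 15.3531 = 1.010687
Product > 1; profitable direction is JPY → EUR → CAD → HKD → JPY.

1.0107 (arbitrage exists)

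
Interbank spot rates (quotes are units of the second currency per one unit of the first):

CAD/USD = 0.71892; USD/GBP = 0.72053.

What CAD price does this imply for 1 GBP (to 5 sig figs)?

GBP/CAD = 1.9305

1 GBP ÷ 0.72053 = 1.38787 USD
1.38787 USD ÷ 0.71892 = 1.93049 CAD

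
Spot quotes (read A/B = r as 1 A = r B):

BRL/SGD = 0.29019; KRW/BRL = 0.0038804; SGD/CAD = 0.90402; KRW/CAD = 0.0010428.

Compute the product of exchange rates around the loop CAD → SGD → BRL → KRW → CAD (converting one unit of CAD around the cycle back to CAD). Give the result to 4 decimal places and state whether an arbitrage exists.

1.0244 (arbitrage exists)

Around CAD → SGD → BRL → KRW → CAD: 1 ÷ 0.90402 ÷ 0.29019 ÷ 0.0038804 × 0.0010428 = 1.024387
Product > 1; profitable direction is CAD → SGD → BRL → KRW → CAD.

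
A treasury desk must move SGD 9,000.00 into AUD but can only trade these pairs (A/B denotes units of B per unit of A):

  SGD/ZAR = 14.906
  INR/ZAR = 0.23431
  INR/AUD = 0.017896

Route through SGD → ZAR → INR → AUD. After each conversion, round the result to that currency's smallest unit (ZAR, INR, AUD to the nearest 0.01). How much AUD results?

SGD 9,000.00 × 14.906 = ZAR 134,154.00
ZAR 134,154.00 ÷ 0.23431 = INR 572,549.19
INR 572,549.19 × 0.017896 = AUD 10,246.34

AUD 10,246.34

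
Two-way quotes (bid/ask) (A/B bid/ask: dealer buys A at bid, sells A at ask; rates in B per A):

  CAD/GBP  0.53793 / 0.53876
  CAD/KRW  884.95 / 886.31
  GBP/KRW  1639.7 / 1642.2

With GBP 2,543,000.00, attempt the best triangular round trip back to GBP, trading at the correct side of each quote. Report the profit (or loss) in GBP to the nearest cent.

Best loop GBP → CAD → KRW → GBP:
GBP 2,543,000.00 ÷ 0.53876 (buy CAD at ask) = CAD 4,720,098.00
CAD 4,720,098.00 × 884.95 (sell CAD at bid) = KRW 4,177,050,728
KRW 4,177,050,728 ÷ 1642.2 (buy GBP at ask) = GBP 2,543,570.04

Net profit: GBP 570.04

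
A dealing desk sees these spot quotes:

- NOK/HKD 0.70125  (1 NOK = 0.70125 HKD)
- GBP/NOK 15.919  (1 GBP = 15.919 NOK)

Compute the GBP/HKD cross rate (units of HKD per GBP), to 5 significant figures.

1 GBP × 15.919 = 15.919 NOK
15.919 NOK × 0.70125 = 11.1632 HKD

GBP/HKD = 11.163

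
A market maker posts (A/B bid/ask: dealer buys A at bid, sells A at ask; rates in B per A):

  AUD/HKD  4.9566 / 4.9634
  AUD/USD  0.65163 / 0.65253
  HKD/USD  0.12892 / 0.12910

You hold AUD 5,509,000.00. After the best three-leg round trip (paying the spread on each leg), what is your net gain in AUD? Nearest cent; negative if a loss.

Net profit: AUD 93,325.32

Best loop AUD → USD → HKD → AUD:
AUD 5,509,000.00 × 0.65163 (sell AUD at bid) = USD 3,589,829.67
USD 3,589,829.67 ÷ 0.12910 (buy HKD at ask) = HKD 27,806,581.49
HKD 27,806,581.49 ÷ 4.9634 (buy AUD at ask) = AUD 5,602,325.32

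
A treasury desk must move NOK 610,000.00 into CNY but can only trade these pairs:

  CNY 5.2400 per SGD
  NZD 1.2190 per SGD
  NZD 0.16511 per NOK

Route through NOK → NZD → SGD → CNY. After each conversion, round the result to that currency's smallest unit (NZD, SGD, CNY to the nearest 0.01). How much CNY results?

NOK 610,000.00 × 0.16511 = NZD 100,717.10
NZD 100,717.10 ÷ 1.2190 = SGD 82,622.72
SGD 82,622.72 × 5.2400 = CNY 432,943.05

CNY 432,943.05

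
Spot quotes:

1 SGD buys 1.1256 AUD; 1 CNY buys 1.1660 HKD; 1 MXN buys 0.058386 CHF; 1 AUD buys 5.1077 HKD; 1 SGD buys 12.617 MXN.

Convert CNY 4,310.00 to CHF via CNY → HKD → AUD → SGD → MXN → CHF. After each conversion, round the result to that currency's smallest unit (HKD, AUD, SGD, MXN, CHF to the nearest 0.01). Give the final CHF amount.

CNY 4,310.00 × 1.1660 = HKD 5,025.46
HKD 5,025.46 ÷ 5.1077 = AUD 983.90
AUD 983.90 ÷ 1.1256 = SGD 874.11
SGD 874.11 × 12.617 = MXN 11,028.65
MXN 11,028.65 × 0.058386 = CHF 643.92

CHF 643.92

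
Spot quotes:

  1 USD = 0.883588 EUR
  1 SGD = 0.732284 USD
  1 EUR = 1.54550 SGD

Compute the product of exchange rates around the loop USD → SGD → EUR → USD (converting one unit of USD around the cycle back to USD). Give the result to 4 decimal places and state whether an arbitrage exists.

1.0000 (no arbitrage)

Around USD → SGD → EUR → USD: 1 ÷ 0.732284 ÷ 1.54550 ÷ 0.883588 = 1.000004
Product ≈ 1 (deviation 0.000%, within rounding noise).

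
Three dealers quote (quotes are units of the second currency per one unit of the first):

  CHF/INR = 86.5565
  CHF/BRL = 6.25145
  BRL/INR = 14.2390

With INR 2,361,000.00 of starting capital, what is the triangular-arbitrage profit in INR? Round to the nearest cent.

Profit: INR 67,044.00

Profitable loop is INR → CHF → BRL → INR:
INR 2,361,000.00 ÷ 86.5565 = CHF 27,276.98
CHF 27,276.98 × 6.25145 = BRL 170,520.68
BRL 170,520.68 × 14.2390 = INR 2,428,044.00
Profit = INR 2,428,044.00 − INR 2,361,000.00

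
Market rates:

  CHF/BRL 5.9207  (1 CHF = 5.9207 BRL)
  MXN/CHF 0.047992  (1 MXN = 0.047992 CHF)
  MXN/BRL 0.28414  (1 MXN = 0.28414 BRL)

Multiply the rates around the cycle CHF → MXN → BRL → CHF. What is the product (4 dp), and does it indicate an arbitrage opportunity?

Around CHF → MXN → BRL → CHF: 1 ÷ 0.047992 × 0.28414 ÷ 5.9207 = 0.999978
Product ≈ 1 (deviation 0.002%, within rounding noise).

1.0000 (no arbitrage)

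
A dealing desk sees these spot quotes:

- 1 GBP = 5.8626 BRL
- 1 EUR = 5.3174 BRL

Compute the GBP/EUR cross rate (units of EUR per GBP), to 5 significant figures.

1 GBP × 5.8626 = 5.8626 BRL
5.8626 BRL ÷ 5.3174 = 1.10253 EUR

GBP/EUR = 1.1025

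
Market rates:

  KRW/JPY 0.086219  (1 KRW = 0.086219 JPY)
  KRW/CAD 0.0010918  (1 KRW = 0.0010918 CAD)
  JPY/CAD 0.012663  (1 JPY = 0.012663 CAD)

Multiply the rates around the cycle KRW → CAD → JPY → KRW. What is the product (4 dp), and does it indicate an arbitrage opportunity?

1.0000 (no arbitrage)

Around KRW → CAD → JPY → KRW: 1 × 0.0010918 ÷ 0.012663 ÷ 0.086219 = 1.000008
Product ≈ 1 (deviation 0.001%, within rounding noise).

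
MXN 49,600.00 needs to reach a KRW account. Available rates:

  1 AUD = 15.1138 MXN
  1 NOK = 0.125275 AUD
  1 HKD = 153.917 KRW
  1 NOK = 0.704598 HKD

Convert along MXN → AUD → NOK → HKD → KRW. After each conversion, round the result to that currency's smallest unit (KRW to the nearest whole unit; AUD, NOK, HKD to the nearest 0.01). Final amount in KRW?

KRW 2,841,003

MXN 49,600.00 ÷ 15.1138 = AUD 3,281.77
AUD 3,281.77 ÷ 0.125275 = NOK 26,196.53
NOK 26,196.53 × 0.704598 = HKD 18,458.02
HKD 18,458.02 × 153.917 = KRW 2,841,003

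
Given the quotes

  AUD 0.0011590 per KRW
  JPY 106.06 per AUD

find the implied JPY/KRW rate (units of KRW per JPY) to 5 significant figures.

JPY/KRW = 8.1351

1 JPY ÷ 106.06 = 0.00942863 AUD
0.00942863 AUD ÷ 0.0011590 = 8.13514 KRW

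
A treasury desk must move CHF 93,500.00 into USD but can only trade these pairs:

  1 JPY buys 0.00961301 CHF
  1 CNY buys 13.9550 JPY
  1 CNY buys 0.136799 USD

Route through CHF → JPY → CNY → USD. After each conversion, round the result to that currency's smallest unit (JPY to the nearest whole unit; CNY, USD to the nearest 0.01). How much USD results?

USD 95,346.62

CHF 93,500.00 ÷ 0.00961301 = JPY 9,726,402
JPY 9,726,402 ÷ 13.9550 = CNY 696,983.30
CNY 696,983.30 × 0.136799 = USD 95,346.62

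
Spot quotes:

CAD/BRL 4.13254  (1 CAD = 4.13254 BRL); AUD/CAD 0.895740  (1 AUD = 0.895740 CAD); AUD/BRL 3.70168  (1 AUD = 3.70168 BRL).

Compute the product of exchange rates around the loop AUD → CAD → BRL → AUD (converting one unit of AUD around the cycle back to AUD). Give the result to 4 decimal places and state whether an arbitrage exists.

Around AUD → CAD → BRL → AUD: 1 × 0.895740 × 4.13254 ÷ 3.70168 = 1.000000
Product ≈ 1 (deviation 0.000%, within rounding noise).

1.0000 (no arbitrage)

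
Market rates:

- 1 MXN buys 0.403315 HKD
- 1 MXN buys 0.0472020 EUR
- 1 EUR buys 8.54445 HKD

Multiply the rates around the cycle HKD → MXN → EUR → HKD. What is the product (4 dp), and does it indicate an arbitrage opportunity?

1.0000 (no arbitrage)

Around HKD → MXN → EUR → HKD: 1 ÷ 0.403315 × 0.0472020 × 8.54445 = 1.000000
Product ≈ 1 (deviation 0.000%, within rounding noise).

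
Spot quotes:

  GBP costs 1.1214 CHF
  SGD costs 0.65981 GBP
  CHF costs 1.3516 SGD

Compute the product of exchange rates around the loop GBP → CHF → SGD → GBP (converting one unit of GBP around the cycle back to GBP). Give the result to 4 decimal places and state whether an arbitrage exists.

Around GBP → CHF → SGD → GBP: 1 × 1.1214 × 1.3516 × 0.65981 = 1.000064
Product ≈ 1 (deviation 0.006%, within rounding noise).

1.0001 (no arbitrage)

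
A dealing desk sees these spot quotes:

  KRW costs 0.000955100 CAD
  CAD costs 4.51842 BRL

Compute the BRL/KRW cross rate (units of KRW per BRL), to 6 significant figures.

1 BRL ÷ 4.51842 = 0.221316 CAD
0.221316 CAD ÷ 0.000955100 = 231.721 KRW

BRL/KRW = 231.721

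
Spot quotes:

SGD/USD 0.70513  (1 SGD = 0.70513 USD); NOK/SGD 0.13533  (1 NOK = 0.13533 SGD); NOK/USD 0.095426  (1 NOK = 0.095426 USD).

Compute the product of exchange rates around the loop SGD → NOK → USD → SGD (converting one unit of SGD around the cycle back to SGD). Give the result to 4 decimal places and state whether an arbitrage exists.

1.0000 (no arbitrage)

Around SGD → NOK → USD → SGD: 1 ÷ 0.13533 × 0.095426 ÷ 0.70513 = 1.000008
Product ≈ 1 (deviation 0.001%, within rounding noise).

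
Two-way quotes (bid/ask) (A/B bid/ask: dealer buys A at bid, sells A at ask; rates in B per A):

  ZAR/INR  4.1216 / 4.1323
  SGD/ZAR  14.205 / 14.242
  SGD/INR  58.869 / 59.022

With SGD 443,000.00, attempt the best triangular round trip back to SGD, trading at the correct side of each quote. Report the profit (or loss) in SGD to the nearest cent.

Best loop SGD → INR → ZAR → SGD:
SGD 443,000.00 × 58.869 (sell SGD at bid) = INR 26,078,967.00
INR 26,078,967.00 ÷ 4.1323 (buy ZAR at ask) = ZAR 6,311,005.25
ZAR 6,311,005.25 ÷ 14.242 (buy SGD at ask) = SGD 443,126.33

Net profit: SGD 126.33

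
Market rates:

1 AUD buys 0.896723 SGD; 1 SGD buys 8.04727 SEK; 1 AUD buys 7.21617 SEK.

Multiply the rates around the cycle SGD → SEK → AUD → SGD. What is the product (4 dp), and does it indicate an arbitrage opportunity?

Around SGD → SEK → AUD → SGD: 1 × 8.04727 ÷ 7.21617 × 0.896723 = 1.000000
Product ≈ 1 (deviation 0.000%, within rounding noise).

1.0000 (no arbitrage)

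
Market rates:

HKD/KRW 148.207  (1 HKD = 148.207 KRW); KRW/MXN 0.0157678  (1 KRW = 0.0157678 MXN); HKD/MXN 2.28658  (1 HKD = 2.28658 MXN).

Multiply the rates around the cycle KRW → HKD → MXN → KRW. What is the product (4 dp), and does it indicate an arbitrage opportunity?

0.9785 (arbitrage exists)

Around KRW → HKD → MXN → KRW: 1 ÷ 148.207 × 2.28658 ÷ 0.0157678 = 0.978468
Product < 1; profitable direction is KRW → MXN → HKD → KRW.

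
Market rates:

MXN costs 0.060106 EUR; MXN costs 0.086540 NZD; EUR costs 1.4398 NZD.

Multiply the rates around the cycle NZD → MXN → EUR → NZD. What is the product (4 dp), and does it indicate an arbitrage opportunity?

1.0000 (no arbitrage)

Around NZD → MXN → EUR → NZD: 1 ÷ 0.086540 × 0.060106 × 1.4398 = 1.000007
Product ≈ 1 (deviation 0.001%, within rounding noise).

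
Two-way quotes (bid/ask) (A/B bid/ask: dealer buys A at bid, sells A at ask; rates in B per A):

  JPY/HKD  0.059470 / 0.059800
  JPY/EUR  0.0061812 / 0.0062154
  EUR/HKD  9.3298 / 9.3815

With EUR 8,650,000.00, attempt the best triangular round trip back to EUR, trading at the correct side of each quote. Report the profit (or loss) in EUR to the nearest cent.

Net profit: EUR 172,114.29

Best loop EUR → JPY → HKD → EUR:
EUR 8,650,000.00 ÷ 0.0062154 (buy JPY at ask) = JPY 1,391,704,476
JPY 1,391,704,476 × 0.059470 (sell JPY at bid) = HKD 82,764,665.19
HKD 82,764,665.19 ÷ 9.3815 (buy EUR at ask) = EUR 8,822,114.29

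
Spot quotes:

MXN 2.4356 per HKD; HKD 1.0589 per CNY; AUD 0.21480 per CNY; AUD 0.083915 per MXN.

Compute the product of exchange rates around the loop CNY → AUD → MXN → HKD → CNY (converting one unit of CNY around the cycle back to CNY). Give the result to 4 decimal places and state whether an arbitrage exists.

Around CNY → AUD → MXN → HKD → CNY: 1 × 0.21480 ÷ 0.083915 ÷ 2.4356 ÷ 1.0589 = 0.992507
Product < 1; profitable direction is CNY → HKD → MXN → AUD → CNY.

0.9925 (arbitrage exists)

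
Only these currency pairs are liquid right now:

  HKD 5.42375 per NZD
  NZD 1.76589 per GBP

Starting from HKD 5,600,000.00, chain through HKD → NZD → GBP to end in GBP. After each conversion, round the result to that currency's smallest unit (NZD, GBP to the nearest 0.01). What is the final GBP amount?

GBP 584,688.72

HKD 5,600,000.00 ÷ 5.42375 = NZD 1,032,495.97
NZD 1,032,495.97 ÷ 1.76589 = GBP 584,688.72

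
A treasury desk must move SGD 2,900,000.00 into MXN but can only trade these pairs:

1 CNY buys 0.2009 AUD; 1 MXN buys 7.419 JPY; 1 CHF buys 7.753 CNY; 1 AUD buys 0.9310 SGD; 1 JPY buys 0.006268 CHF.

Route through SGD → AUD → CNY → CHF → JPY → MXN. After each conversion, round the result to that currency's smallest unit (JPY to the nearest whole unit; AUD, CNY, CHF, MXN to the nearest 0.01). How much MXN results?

SGD 2,900,000.00 ÷ 0.9310 = AUD 3,114,930.18
AUD 3,114,930.18 ÷ 0.2009 = CNY 15,504,878.94
CNY 15,504,878.94 ÷ 7.753 = CHF 1,999,855.40
CHF 1,999,855.40 ÷ 0.006268 = JPY 319,057,977
JPY 319,057,977 ÷ 7.419 = MXN 43,005,523.25

MXN 43,005,523.25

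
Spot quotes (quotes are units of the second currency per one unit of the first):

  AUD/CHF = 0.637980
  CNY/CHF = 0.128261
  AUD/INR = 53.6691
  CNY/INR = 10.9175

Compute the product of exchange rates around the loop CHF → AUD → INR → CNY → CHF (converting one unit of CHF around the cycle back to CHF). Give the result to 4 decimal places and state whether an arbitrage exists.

Around CHF → AUD → INR → CNY → CHF: 1 ÷ 0.637980 × 53.6691 ÷ 10.9175 × 0.128261 = 0.988300
Product < 1; profitable direction is CHF → CNY → INR → AUD → CHF.

0.9883 (arbitrage exists)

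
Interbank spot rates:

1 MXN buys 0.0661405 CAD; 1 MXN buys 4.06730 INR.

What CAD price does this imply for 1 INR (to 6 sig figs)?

INR/CAD = 0.0162615

1 INR ÷ 4.06730 = 0.245863 MXN
0.245863 MXN × 0.0661405 = 0.0162615 CAD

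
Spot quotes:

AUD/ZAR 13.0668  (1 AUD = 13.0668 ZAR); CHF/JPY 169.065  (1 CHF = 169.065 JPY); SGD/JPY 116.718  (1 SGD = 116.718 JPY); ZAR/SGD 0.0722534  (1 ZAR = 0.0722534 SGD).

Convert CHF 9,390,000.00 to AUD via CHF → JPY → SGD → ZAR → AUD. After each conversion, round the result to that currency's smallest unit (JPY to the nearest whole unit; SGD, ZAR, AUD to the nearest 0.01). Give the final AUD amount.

CHF 9,390,000.00 × 169.065 = JPY 1,587,520,350
JPY 1,587,520,350 ÷ 116.718 = SGD 13,601,332.70
SGD 13,601,332.70 ÷ 0.0722534 = ZAR 188,244,881.21
ZAR 188,244,881.21 ÷ 13.0668 = AUD 14,406,349.01

AUD 14,406,349.01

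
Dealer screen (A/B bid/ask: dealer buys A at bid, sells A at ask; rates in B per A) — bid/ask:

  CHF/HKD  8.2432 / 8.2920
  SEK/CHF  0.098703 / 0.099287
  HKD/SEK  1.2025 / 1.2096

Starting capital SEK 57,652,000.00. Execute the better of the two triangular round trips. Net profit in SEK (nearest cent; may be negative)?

Best loop SEK → HKD → CHF → SEK:
SEK 57,652,000.00 ÷ 1.2096 (buy HKD at ask) = HKD 47,662,037.04
HKD 47,662,037.04 ÷ 8.2920 (buy CHF at ask) = CHF 5,747,954.30
CHF 5,747,954.30 ÷ 0.099287 (buy SEK at ask) = SEK 57,892,315.18

Net profit: SEK 240,315.18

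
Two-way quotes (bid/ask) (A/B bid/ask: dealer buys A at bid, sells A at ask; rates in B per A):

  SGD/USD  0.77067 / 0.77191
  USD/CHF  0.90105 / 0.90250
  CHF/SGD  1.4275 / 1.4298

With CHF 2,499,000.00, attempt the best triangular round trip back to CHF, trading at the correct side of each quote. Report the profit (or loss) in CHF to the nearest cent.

Net profit: CHF 9,863.80

Best loop CHF → USD → SGD → CHF:
CHF 2,499,000.00 ÷ 0.90250 (buy USD at ask) = USD 2,768,975.07
USD 2,768,975.07 ÷ 0.77191 (buy SGD at ask) = SGD 3,587,173.46
SGD 3,587,173.46 ÷ 1.4298 (buy CHF at ask) = CHF 2,508,863.80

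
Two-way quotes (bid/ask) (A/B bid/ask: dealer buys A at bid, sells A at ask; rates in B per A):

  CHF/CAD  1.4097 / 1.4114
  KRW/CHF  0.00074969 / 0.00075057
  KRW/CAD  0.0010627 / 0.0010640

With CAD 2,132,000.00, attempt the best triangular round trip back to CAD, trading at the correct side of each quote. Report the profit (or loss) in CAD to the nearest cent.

Net profit: CAD 6,732.98

Best loop CAD → CHF → KRW → CAD:
CAD 2,132,000.00 ÷ 1.4114 (buy CHF at ask) = CHF 1,510,556.89
CHF 1,510,556.89 ÷ 0.00075057 (buy KRW at ask) = KRW 2,012,546,323
KRW 2,012,546,323 × 0.0010627 (sell KRW at bid) = CAD 2,138,732.98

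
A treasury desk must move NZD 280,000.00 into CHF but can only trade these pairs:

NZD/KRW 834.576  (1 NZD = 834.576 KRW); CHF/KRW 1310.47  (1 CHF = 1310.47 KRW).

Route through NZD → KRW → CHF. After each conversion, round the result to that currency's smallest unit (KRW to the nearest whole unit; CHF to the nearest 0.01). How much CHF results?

NZD 280,000.00 × 834.576 = KRW 233,681,280
KRW 233,681,280 ÷ 1310.47 = CHF 178,318.68

CHF 178,318.68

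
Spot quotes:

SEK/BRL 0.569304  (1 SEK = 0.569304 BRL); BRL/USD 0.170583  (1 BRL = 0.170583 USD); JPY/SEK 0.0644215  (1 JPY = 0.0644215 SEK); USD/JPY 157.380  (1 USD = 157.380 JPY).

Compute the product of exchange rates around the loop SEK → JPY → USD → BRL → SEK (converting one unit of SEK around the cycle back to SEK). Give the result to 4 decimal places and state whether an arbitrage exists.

Around SEK → JPY → USD → BRL → SEK: 1 ÷ 0.0644215 ÷ 157.380 ÷ 0.170583 ÷ 0.569304 = 1.015640
Product > 1; profitable direction is SEK → JPY → USD → BRL → SEK.

1.0156 (arbitrage exists)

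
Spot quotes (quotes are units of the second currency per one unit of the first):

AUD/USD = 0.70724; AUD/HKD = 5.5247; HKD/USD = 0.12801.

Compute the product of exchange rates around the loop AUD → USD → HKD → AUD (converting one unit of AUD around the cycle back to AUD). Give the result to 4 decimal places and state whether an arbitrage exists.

1.0000 (no arbitrage)

Around AUD → USD → HKD → AUD: 1 × 0.70724 ÷ 0.12801 ÷ 5.5247 = 1.000033
Product ≈ 1 (deviation 0.003%, within rounding noise).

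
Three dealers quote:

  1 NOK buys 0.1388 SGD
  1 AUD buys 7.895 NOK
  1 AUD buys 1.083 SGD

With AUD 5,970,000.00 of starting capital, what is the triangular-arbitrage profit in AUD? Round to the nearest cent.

Profit: AUD 70,702.88

Profitable loop is AUD → NOK → SGD → AUD:
AUD 5,970,000.00 × 7.895 = NOK 47,133,150.00
NOK 47,133,150.00 × 0.1388 = SGD 6,542,081.22
SGD 6,542,081.22 ÷ 1.083 = AUD 6,040,702.88
Profit = AUD 6,040,702.88 − AUD 5,970,000.00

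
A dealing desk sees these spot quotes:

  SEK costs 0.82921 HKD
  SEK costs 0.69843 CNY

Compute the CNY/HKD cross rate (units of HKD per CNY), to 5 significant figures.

CNY/HKD = 1.1872

1 CNY ÷ 0.69843 = 1.43178 SEK
1.43178 SEK × 0.82921 = 1.18725 HKD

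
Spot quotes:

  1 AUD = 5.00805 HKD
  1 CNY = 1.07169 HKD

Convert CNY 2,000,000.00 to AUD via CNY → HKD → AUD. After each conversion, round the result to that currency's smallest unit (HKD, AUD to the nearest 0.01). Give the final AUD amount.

CNY 2,000,000.00 × 1.07169 = HKD 2,143,380.00
HKD 2,143,380.00 ÷ 5.00805 = AUD 427,986.94

AUD 427,986.94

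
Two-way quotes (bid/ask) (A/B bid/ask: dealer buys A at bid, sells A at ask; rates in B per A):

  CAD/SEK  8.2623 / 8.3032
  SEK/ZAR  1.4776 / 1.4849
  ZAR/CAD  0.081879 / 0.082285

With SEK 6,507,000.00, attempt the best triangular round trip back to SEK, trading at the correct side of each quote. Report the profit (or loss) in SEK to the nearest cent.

Best loop SEK → ZAR → CAD → SEK:
SEK 6,507,000.00 × 1.4776 (sell SEK at bid) = ZAR 9,614,743.20
ZAR 9,614,743.20 × 0.081879 (sell ZAR at bid) = CAD 787,245.56
CAD 787,245.56 × 8.2623 (sell CAD at bid) = SEK 6,504,458.98

Net result: SEK -2,541.02 (no profitable arbitrage after spreads)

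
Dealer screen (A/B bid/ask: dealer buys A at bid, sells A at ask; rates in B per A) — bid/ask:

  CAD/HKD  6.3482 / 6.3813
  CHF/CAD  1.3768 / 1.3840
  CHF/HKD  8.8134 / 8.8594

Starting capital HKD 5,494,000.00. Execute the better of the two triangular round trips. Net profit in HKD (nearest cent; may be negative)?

Net result: HKD -11,395.93 (no profitable arbitrage after spreads)

Best loop HKD → CAD → CHF → HKD:
HKD 5,494,000.00 ÷ 6.3813 (buy CAD at ask) = CAD 860,953.10
CAD 860,953.10 ÷ 1.3840 (buy CHF at ask) = CHF 622,075.94
CHF 622,075.94 × 8.8134 (sell CHF at bid) = HKD 5,482,604.07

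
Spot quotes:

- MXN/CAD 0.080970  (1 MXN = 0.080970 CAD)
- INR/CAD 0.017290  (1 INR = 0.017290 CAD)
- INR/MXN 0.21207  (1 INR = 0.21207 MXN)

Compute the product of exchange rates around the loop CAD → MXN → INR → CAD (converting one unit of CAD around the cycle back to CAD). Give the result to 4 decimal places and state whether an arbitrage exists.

Around CAD → MXN → INR → CAD: 1 ÷ 0.080970 ÷ 0.21207 × 0.017290 = 1.006912
Product > 1; profitable direction is CAD → MXN → INR → CAD.

1.0069 (arbitrage exists)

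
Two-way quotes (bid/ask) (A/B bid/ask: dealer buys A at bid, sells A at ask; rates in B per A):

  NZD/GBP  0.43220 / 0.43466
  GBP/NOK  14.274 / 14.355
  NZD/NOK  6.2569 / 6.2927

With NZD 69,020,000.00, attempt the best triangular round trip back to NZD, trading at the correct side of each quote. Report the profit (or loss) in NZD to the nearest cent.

Net profit: NZD 191,983.64

Best loop NZD → NOK → GBP → NZD:
NZD 69,020,000.00 × 6.2569 (sell NZD at bid) = NOK 431,851,238.00
NOK 431,851,238.00 ÷ 14.355 (buy GBP at ask) = GBP 30,083,680.81
GBP 30,083,680.81 ÷ 0.43466 (buy NZD at ask) = NZD 69,211,983.64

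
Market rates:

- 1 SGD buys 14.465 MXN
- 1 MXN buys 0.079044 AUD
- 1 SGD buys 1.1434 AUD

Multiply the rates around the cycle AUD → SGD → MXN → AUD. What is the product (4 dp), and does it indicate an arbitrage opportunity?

1.0000 (no arbitrage)

Around AUD → SGD → MXN → AUD: 1 ÷ 1.1434 × 14.465 × 0.079044 = 0.999975
Product ≈ 1 (deviation 0.002%, within rounding noise).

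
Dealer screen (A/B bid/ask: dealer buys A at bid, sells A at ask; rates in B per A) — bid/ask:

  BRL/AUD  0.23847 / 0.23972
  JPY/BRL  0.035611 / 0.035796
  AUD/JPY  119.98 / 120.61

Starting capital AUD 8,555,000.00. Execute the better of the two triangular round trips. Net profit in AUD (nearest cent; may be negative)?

Best loop AUD → JPY → BRL → AUD:
AUD 8,555,000.00 × 119.98 (sell AUD at bid) = JPY 1,026,428,900
JPY 1,026,428,900 × 0.035611 (sell JPY at bid) = BRL 36,552,159.56
BRL 36,552,159.56 × 0.23847 (sell BRL at bid) = AUD 8,716,593.49

Net profit: AUD 161,593.49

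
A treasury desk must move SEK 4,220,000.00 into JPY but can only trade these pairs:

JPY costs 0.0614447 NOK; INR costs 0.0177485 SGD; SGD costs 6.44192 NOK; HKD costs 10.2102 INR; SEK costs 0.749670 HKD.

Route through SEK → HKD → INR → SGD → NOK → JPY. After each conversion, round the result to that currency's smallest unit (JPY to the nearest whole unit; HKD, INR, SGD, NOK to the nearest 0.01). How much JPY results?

SEK 4,220,000.00 × 0.749670 = HKD 3,163,607.40
HKD 3,163,607.40 × 10.2102 = INR 32,301,064.28
INR 32,301,064.28 × 0.0177485 = SGD 573,295.44
SGD 573,295.44 × 6.44192 = NOK 3,693,123.36
NOK 3,693,123.36 ÷ 0.0614447 = JPY 60,104,832

JPY 60,104,832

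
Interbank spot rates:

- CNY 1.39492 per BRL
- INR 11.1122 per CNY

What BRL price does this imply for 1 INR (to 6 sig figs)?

INR/BRL = 0.0645135

1 INR ÷ 11.1122 = 0.0899912 CNY
0.0899912 CNY ÷ 1.39492 = 0.0645135 BRL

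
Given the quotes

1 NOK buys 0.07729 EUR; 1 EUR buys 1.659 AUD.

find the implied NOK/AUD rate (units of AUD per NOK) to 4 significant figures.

NOK/AUD = 0.1282

1 NOK × 0.07729 = 0.07729 EUR
0.07729 EUR × 1.659 = 0.128224 AUD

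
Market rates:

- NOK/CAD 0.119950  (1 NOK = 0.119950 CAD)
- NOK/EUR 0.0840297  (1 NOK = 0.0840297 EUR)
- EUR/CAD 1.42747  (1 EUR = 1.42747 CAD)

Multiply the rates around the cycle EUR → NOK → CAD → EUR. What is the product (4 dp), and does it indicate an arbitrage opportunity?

1.0000 (no arbitrage)

Around EUR → NOK → CAD → EUR: 1 ÷ 0.0840297 × 0.119950 ÷ 1.42747 = 1.000001
Product ≈ 1 (deviation 0.000%, within rounding noise).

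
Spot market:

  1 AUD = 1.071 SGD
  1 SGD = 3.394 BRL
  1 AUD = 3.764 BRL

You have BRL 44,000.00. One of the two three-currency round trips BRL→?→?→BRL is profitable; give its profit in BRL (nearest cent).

Profitable loop is BRL → SGD → AUD → BRL:
BRL 44,000.00 ÷ 3.394 = SGD 12,964.05
SGD 12,964.05 ÷ 1.071 = AUD 12,104.63
AUD 12,104.63 × 3.764 = BRL 45,561.81
Profit = BRL 45,561.81 − BRL 44,000.00

Profit: BRL 1,561.81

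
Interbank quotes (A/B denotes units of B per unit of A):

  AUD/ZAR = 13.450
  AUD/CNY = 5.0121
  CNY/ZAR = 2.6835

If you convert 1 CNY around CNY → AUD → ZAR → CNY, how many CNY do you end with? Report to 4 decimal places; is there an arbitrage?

Around CNY → AUD → ZAR → CNY: 1 ÷ 5.0121 × 13.450 ÷ 2.6835 = 1.000002
Product ≈ 1 (deviation 0.000%, within rounding noise).

1.0000 (no arbitrage)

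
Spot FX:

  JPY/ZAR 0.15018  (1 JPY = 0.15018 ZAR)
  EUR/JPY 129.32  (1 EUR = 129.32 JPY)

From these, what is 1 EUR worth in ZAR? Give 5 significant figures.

EUR/ZAR = 19.421

1 EUR × 129.32 = 129.32 JPY
129.32 JPY × 0.15018 = 19.4213 ZAR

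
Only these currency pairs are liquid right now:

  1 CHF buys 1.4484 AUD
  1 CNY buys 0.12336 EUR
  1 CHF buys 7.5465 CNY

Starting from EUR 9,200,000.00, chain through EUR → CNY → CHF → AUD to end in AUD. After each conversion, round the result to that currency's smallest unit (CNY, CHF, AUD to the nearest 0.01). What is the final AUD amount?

AUD 14,313,848.18

EUR 9,200,000.00 ÷ 0.12336 = CNY 74,578,469.52
CNY 74,578,469.52 ÷ 7.5465 = CHF 9,882,524.29
CHF 9,882,524.29 × 1.4484 = AUD 14,313,848.18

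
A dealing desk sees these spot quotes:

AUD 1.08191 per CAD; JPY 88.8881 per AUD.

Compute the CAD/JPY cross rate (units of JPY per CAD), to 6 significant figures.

1 CAD × 1.08191 = 1.08191 AUD
1.08191 AUD × 88.8881 = 96.1689 JPY

CAD/JPY = 96.1689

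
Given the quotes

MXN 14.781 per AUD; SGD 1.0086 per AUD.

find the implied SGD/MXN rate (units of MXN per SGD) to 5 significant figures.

1 SGD ÷ 1.0086 = 0.991473 AUD
0.991473 AUD × 14.781 = 14.655 MXN

SGD/MXN = 14.655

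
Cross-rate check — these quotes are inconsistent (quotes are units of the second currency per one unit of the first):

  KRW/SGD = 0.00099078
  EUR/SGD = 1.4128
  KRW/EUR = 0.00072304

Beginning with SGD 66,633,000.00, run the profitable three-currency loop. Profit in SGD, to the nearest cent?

Profit: SGD 2,066,748.28

Profitable loop is SGD → KRW → EUR → SGD:
SGD 66,633,000.00 ÷ 0.00099078 = KRW 67,253,073,336
KRW 67,253,073,336 × 0.00072304 = EUR 48,626,662.14
EUR 48,626,662.14 × 1.4128 = SGD 68,699,748.28
Profit = SGD 68,699,748.28 − SGD 66,633,000.00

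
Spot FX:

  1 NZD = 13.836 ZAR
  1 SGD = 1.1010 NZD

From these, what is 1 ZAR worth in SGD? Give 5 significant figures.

ZAR/SGD = 0.065645

1 ZAR ÷ 13.836 = 0.0722752 NZD
0.0722752 NZD ÷ 1.1010 = 0.0656451 SGD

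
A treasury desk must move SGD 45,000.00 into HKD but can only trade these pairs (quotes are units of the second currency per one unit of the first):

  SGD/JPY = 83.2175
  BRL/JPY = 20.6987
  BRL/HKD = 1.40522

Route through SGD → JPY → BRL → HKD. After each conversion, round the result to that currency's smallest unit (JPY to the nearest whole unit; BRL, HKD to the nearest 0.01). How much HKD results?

HKD 254,230.98

SGD 45,000.00 × 83.2175 = JPY 3,744,788
JPY 3,744,788 ÷ 20.6987 = BRL 180,918.99
BRL 180,918.99 × 1.40522 = HKD 254,230.98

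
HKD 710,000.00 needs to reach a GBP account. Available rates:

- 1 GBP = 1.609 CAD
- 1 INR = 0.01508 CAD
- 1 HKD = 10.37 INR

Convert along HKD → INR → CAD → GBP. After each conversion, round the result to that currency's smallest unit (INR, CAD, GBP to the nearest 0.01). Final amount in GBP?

GBP 69,005.30

HKD 710,000.00 × 10.37 = INR 7,362,700.00
INR 7,362,700.00 × 0.01508 = CAD 111,029.52
CAD 111,029.52 ÷ 1.609 = GBP 69,005.30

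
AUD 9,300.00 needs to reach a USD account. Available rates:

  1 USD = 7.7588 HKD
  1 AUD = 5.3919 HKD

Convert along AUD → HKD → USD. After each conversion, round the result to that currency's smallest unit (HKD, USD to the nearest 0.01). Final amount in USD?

USD 6,462.94

AUD 9,300.00 × 5.3919 = HKD 50,144.67
HKD 50,144.67 ÷ 7.7588 = USD 6,462.94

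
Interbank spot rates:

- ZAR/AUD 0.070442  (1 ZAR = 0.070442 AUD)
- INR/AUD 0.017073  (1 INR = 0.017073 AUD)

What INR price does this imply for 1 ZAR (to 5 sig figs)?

1 ZAR × 0.070442 = 0.070442 AUD
0.070442 AUD ÷ 0.017073 = 4.12593 INR

ZAR/INR = 4.1259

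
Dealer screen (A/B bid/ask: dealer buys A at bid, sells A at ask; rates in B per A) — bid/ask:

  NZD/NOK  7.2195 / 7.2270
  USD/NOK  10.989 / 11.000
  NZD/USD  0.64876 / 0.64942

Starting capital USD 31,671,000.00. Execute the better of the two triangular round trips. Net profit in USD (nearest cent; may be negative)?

Net profit: USD 336,411.44

Best loop USD → NZD → NOK → USD:
USD 31,671,000.00 ÷ 0.64942 (buy NZD at ask) = NZD 48,768,131.56
NZD 48,768,131.56 × 7.2195 (sell NZD at bid) = NOK 352,081,525.82
NOK 352,081,525.82 ÷ 11.000 (buy USD at ask) = USD 32,007,411.44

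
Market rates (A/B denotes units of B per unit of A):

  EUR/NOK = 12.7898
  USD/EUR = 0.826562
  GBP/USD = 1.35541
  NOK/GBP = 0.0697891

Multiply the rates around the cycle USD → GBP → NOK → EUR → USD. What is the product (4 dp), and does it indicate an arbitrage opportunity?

1.0000 (no arbitrage)

Around USD → GBP → NOK → EUR → USD: 1 ÷ 1.35541 ÷ 0.0697891 ÷ 12.7898 ÷ 0.826562 = 1.000006
Product ≈ 1 (deviation 0.001%, within rounding noise).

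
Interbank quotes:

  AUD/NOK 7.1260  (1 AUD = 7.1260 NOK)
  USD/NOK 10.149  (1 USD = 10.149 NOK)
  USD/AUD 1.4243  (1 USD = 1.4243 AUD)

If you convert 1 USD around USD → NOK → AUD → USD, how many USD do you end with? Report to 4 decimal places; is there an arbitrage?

Around USD → NOK → AUD → USD: 1 × 10.149 ÷ 7.1260 ÷ 1.4243 = 0.999945
Product ≈ 1 (deviation 0.006%, within rounding noise).

0.9999 (no arbitrage)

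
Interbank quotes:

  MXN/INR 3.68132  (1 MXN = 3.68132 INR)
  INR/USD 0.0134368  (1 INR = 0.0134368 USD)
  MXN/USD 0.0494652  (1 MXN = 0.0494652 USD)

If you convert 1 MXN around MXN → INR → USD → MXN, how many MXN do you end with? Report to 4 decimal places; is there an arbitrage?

1.0000 (no arbitrage)

Around MXN → INR → USD → MXN: 1 × 3.68132 × 0.0134368 ÷ 0.0494652 = 0.999999
Product ≈ 1 (deviation 0.000%, within rounding noise).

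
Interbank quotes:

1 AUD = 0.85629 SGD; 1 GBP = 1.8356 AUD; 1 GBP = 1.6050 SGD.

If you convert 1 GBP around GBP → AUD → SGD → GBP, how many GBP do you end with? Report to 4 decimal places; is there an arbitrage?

Around GBP → AUD → SGD → GBP: 1 × 1.8356 × 0.85629 ÷ 1.6050 = 0.979318
Product < 1; profitable direction is GBP → SGD → AUD → GBP.

0.9793 (arbitrage exists)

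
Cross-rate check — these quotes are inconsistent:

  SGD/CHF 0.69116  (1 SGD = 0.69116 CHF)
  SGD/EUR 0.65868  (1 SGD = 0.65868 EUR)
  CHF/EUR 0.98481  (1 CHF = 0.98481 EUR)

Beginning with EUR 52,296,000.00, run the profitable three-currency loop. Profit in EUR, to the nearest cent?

Profitable loop is EUR → SGD → CHF → EUR:
EUR 52,296,000.00 ÷ 0.65868 = SGD 79,395,153.94
SGD 79,395,153.94 × 0.69116 = CHF 54,874,754.60
CHF 54,874,754.60 × 0.98481 = EUR 54,041,207.08
Profit = EUR 54,041,207.08 − EUR 52,296,000.00

Profit: EUR 1,745,207.08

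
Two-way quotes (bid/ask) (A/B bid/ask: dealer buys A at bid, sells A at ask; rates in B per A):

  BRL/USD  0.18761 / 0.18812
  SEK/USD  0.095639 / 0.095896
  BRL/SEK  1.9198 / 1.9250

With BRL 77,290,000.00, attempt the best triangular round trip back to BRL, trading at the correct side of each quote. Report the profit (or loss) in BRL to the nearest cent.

Net profit: BRL 1,260,339.17

Best loop BRL → USD → SEK → BRL:
BRL 77,290,000.00 × 0.18761 (sell BRL at bid) = USD 14,500,376.90
USD 14,500,376.90 ÷ 0.095896 (buy SEK at ask) = SEK 151,209,402.89
SEK 151,209,402.89 ÷ 1.9250 (buy BRL at ask) = BRL 78,550,339.17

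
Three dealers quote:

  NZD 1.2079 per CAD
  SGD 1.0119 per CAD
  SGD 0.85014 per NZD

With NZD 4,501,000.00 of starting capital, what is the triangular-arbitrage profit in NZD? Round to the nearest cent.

Profit: NZD 66,650.32

Profitable loop is NZD → SGD → CAD → NZD:
NZD 4,501,000.00 × 0.85014 = SGD 3,826,480.14
SGD 3,826,480.14 ÷ 1.0119 = CAD 3,781,480.52
CAD 3,781,480.52 × 1.2079 = NZD 4,567,650.32
Profit = NZD 4,567,650.32 − NZD 4,501,000.00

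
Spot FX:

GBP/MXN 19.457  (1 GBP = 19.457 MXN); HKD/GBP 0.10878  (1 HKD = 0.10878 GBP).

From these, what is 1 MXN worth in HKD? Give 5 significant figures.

MXN/HKD = 0.47247

1 MXN ÷ 19.457 = 0.0513954 GBP
0.0513954 GBP ÷ 0.10878 = 0.472471 HKD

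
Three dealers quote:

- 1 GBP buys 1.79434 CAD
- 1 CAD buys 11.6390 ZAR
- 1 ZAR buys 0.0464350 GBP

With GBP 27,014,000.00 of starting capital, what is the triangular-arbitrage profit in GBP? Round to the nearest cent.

Profitable loop is GBP → ZAR → CAD → GBP:
GBP 27,014,000.00 ÷ 0.0464350 = ZAR 581,759,448.69
ZAR 581,759,448.69 ÷ 11.6390 = CAD 49,983,628.21
CAD 49,983,628.21 ÷ 1.79434 = GBP 27,856,274.85
Profit = GBP 27,856,274.85 − GBP 27,014,000.00

Profit: GBP 842,274.85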